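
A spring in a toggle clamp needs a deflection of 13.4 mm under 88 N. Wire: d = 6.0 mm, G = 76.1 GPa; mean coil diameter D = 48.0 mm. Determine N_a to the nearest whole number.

Required rate k = F/δ = 88/13.4 = 6.5672 N/mm
N_a = Gd⁴/(8D³k) = (76.1×10³ × 6.0⁴)/(8 × 48.0³ × 6.5672)
    = 9.86256e+07 / 5.81021e+06 = 16.97 → 17 coils

17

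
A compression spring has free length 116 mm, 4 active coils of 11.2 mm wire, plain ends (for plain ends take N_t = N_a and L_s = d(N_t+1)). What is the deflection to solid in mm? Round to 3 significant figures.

N_t = 4; L_s = 11.2·5 = 56 mm
δ_solid = L₀ − L_s = 116 − 56 = 60 mm

60.0 mm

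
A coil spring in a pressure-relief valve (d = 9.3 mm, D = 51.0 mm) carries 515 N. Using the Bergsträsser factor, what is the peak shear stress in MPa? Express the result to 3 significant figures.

Spring index C = D/d = 51.0/9.3 = 5.4839
K_B = (4C+2)/(4C−3) = 23.935/18.935 = 1.2641
τ₀ = 8FD/(πd³) = 8·515·51.0/(π·9.3³) = 210120/2527 = 83.151 MPa
τ_max = K·τ₀ = 1.2641 × 83.151 = 105.11 MPa

105 MPa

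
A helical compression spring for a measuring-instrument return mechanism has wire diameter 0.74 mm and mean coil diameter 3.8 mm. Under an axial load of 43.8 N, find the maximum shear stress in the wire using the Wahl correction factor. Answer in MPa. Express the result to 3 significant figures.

Spring index C = D/d = 3.8/0.74 = 5.1351
K_W = (4C−1)/(4C−4) + 0.615/C = 19.541/16.541 + 0.1198 = 1.3011
τ₀ = 8FD/(πd³) = 8·43.8·3.8/(π·0.74³) = 1331.52/1.273 = 1045.9 MPa
τ_max = K·τ₀ = 1.3011 × 1045.9 = 1360.9 MPa

1360 MPa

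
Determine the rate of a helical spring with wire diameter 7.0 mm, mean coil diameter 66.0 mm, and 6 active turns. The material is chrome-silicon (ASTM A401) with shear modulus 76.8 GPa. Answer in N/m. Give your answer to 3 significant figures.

13400 N/m

k = Gd⁴/(8D³N_a) = (76.8×10³ × 7.0⁴) / (8 × 66.0³ × 6)
  = 1.84397e+08 / 1.37998e+07 = 13.362 N/mm = 13362 N/m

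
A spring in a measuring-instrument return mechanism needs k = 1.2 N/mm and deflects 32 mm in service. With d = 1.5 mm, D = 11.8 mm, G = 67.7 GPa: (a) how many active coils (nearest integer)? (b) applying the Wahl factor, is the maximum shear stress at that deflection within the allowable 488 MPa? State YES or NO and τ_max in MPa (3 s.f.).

(a) 22 coils; (b) YES, τ_max = 401 MPa

N_a = Gd⁴/(8D³k) = (67.7×10³)(1.5⁴)/(8·11.8³·1.2) = 21.73 → N_a = 22
Actual rate k = Gd⁴/(8D³·22) = 1.1852 N/mm
Working load F = kδ = 1.1852·32 = 37.927 N
C = 11.8/1.5 = 7.8667; K_W = (4C−1)/(4C−4)+0.615/C = 1.1874
τ_max = K_W·8FD/(πd³) = 1.1874·337.67 = 400.95 MPa
τ_max ≤ 488 MPa → acceptable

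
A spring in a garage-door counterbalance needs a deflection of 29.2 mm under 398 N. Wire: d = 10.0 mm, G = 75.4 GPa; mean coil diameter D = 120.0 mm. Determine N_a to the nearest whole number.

4

Required rate k = F/δ = 398/29.2 = 13.63 N/mm
N_a = Gd⁴/(8D³k) = (75.4×10³ × 10.0⁴)/(8 × 120.0³ × 13.63)
    = 7.54e+08 / 1.88423e+08 = 4.002 → 4 coils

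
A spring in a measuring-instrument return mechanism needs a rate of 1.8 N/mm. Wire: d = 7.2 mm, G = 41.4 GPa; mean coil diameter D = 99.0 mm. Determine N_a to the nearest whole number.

N_a = Gd⁴/(8D³k) = (41.4×10³ × 7.2⁴)/(8 × 99.0³ × 1.8)
    = 1.11258e+08 / 1.39723e+07 = 7.963 → 8 coils

8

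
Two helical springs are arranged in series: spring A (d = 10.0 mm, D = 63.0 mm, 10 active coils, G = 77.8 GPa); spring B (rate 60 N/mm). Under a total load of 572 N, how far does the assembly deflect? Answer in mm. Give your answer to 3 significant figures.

k_A = Gd⁴/(8D³N_a) = (77.8×10³)(10.0⁴)/(8·63.0³·10) = 38.893 N/mm
Series: 1/k_eq = 1/38.893 + 1/60 = 0.042378; k_eq = 23.597 N/mm
δ = F/k_eq = 572/23.597 = 24.24 mm

24.2 mm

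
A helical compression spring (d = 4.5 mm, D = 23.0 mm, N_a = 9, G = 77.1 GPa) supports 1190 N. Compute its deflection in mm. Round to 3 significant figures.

33.0 mm

k = Gd⁴/(8D³N_a) = (77.1×10³)(4.5⁴)/(8·23.0³·9) = 36.09 N/mm
δ = F/k = 1190 / 36.09 = 32.973 mm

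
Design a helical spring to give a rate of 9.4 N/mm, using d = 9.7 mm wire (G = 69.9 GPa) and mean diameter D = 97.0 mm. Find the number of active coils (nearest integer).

N_a = Gd⁴/(8D³k) = (69.9×10³ × 9.7⁴)/(8 × 97.0³ × 9.4)
    = 6.1882e+08 / 6.8633e+07 = 9.016 → 9 coils

9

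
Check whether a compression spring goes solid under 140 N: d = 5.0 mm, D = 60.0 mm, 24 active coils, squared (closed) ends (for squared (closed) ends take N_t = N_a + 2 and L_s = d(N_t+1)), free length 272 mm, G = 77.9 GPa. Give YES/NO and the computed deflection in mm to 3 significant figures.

NO, δ = 119 mm

k = Gd⁴/(8D³N_a) = (77.9×10³)(5.0⁴)/(8·60.0³·24) = 1.174 N/mm
N_t = 26; L_s = 5.0·27 = 135 mm; δ_solid = L₀ − L_s = 272 − 135 = 137 mm
δ = F/k = 140/1.174 = 119.25 mm
δ < δ_solid → spring does not go solid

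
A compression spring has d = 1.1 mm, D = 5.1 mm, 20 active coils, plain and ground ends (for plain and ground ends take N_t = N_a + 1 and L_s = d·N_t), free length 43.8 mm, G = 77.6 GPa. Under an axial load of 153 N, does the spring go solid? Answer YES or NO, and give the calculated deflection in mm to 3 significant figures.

k = Gd⁴/(8D³N_a) = (77.6×10³)(1.1⁴)/(8·5.1³·20) = 5.3531 N/mm
N_t = 21; L_s = 1.1·21 = 23.1 mm; δ_solid = L₀ − L_s = 43.8 − 23.1 = 20.7 mm
δ = F/k = 153/5.3531 = 28.582 mm
δ ≥ δ_solid → spring goes solid

YES, δ = 28.6 mm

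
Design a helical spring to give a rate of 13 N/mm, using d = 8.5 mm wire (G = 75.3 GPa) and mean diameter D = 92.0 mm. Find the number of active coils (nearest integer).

N_a = Gd⁴/(8D³k) = (75.3×10³ × 8.5⁴)/(8 × 92.0³ × 13)
    = 3.93071e+08 / 8.09836e+07 = 4.854 → 5 coils

5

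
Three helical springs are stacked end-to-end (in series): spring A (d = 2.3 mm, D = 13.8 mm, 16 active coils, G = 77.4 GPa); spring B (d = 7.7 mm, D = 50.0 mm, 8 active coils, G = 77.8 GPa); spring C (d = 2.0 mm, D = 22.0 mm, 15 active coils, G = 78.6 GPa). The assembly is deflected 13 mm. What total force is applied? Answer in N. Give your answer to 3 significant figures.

k_A = Gd⁴/(8D³N_a) = (77.4×10³)(2.3⁴)/(8·13.8³·16) = 6.4388 N/mm
k_B = Gd⁴/(8D³N_a) = (77.8×10³)(7.7⁴)/(8·50.0³·8) = 34.186 N/mm
k_C = Gd⁴/(8D³N_a) = (78.6×10³)(2.0⁴)/(8·22.0³·15) = 0.98422 N/mm
Series: 1/k_eq = 1/6.4388 + 1/34.186 + 1/0.98422 = 1.2006; k_eq = 0.83292 N/mm
F = k_eq·δ = 0.83292·13 = 10.828 N

10.8 N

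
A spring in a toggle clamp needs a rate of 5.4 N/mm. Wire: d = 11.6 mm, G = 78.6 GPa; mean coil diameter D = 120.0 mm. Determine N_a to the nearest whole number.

N_a = Gd⁴/(8D³k) = (78.6×10³ × 11.6⁴)/(8 × 120.0³ × 5.4)
    = 1.42316e+09 / 7.46496e+07 = 19.06 → 19 coils

19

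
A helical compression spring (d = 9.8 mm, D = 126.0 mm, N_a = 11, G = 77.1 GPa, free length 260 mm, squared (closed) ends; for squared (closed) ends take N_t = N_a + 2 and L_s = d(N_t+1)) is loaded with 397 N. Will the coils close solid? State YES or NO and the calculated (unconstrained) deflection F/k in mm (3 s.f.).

k = Gd⁴/(8D³N_a) = (77.1×10³)(9.8⁴)/(8·126.0³·11) = 4.0398 N/mm
N_t = 13; L_s = 9.8·14 = 137.2 mm; δ_solid = L₀ − L_s = 260 − 137.2 = 122.8 mm
δ = F/k = 397/4.0398 = 98.271 mm
δ < δ_solid → spring does not go solid

NO, δ = 98.3 mm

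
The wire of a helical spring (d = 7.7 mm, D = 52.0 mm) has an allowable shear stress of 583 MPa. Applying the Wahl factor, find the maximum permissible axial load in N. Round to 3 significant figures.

1650 N

C = D/d = 52.0/7.7 = 6.7532
K_W = (4C−1)/(4C−4) + 0.615/C = 26.013/23.013 + 0.0911 = 1.2214
τ_max = K·8FD/(πd³) → F_max = τ_allow·πd³/(8DK)
F_max = 583·π·7.7³/(8·52.0·1.2214) = 8.3616e+05/508.11 = 1645.6 N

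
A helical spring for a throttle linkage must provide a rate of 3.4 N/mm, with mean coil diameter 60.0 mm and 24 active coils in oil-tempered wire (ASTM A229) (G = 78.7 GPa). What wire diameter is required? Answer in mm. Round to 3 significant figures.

6.51 mm

d = (8D³N_a·k / G)^(1/4) = (8·60.0³·24·3.4 / (78.7×10³))^0.25
  = (1791.7)^0.25 = 6.5060 mm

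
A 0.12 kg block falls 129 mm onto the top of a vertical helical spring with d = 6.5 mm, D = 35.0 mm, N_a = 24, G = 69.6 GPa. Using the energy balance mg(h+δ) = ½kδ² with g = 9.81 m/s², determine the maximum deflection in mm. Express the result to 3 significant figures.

k = Gd⁴/(8D³N_a) = (69.6×10³)(6.5⁴)/(8·35.0³·24) = 15.092 N/mm
W = mg = 0.12 × 9.81 = 1.1772 N
½kδ² − Wδ − Wh = 0 → δ = (W + √(W² + 2kWh))/k
δ = (1.1772 + √(1.3858 + 4583.82))/15.092 = (1.1772 + 67.714)/15.092 = 4.5646 mm

4.56 mm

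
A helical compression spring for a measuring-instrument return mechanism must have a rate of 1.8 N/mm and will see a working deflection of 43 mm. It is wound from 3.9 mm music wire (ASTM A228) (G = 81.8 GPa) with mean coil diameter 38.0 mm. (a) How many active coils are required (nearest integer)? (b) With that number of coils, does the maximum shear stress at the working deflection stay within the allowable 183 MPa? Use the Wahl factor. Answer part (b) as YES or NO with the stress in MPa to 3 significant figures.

(a) 24 coils; (b) YES, τ_max = 145 MPa

N_a = Gd⁴/(8D³k) = (81.8×10³)(3.9⁴)/(8·38.0³·1.8) = 23.95 → N_a = 24
Actual rate k = Gd⁴/(8D³·24) = 1.7962 N/mm
Working load F = kδ = 1.7962·43 = 77.237 N
C = 38.0/3.9 = 9.7436; K_W = (4C−1)/(4C−4)+0.615/C = 1.1489
τ_max = K_W·8FD/(πd³) = 1.1489·126 = 144.76 MPa
τ_max ≤ 183 MPa → acceptable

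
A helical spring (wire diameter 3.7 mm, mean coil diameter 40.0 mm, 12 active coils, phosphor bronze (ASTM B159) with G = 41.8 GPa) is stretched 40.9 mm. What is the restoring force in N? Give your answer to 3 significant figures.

k = Gd⁴/(8D³N_a) = (41.8×10³)(3.7⁴)/(8·40.0³·12) = 1.2751 N/mm
F = k·δ = 1.2751 × 40.9 = 52.15 N

52.2 N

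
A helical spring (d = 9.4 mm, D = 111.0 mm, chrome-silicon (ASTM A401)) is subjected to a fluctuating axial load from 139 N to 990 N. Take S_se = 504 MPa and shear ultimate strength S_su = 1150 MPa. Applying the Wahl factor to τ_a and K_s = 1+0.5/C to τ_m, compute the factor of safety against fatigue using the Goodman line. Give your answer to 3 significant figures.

2.01

C = D/d = 111.0/9.4 = 11.8085; K_W = (4C−1)/(4C−4)+0.615/C = 1.1215; K_s = 1+0.5/C = 1.0423
F_a = (F_max−F_min)/2 = 425.5 N; F_m = (F_max+F_min)/2 = 564.5 N
τ_a = K_W·8F_aD/(πd³) = 1.1215 × 144.8 = 162.39 MPa
τ_m = K_s·8F_mD/(πd³) = 1.0423 × 192.11 = 200.24 MPa
Goodman: 1/n_f = τ_a/S_se + τ_m/S_su = 162.39/504 + 200.24/1150 = 0.32221 + 0.17412 = 0.49633
n_f = 1/0.49633 = 2.015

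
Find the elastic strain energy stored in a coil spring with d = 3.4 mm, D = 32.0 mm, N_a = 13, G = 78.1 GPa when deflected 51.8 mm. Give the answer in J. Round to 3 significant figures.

k = Gd⁴/(8D³N_a) = (78.1×10³)(3.4⁴)/(8·32.0³·13) = 3.0626 N/mm
U = ½kδ² = 0.5 × 3.0626 × 51.8² = 4108.8 N·mm = 4.1088 J

4.11 J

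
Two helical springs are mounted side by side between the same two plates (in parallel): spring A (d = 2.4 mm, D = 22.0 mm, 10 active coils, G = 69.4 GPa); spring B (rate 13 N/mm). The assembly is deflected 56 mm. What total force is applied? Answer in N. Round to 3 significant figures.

879 N

k_A = Gd⁴/(8D³N_a) = (69.4×10³)(2.4⁴)/(8·22.0³·10) = 2.703 N/mm
Parallel: k_eq = 2.703 + 13 = 15.703 N/mm
F = k_eq·δ = 15.703·56 = 879.37 N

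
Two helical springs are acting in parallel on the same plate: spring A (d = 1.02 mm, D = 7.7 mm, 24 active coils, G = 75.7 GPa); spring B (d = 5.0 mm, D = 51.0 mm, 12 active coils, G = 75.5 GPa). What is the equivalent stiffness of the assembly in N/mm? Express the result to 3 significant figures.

4.64 N/mm

k_A = Gd⁴/(8D³N_a) = (75.7×10³)(1.02⁴)/(8·7.7³·24) = 0.93481 N/mm
k_B = Gd⁴/(8D³N_a) = (75.5×10³)(5.0⁴)/(8·51.0³·12) = 3.7055 N/mm
Parallel: k_eq = 0.93481 + 3.7055 = 4.6403 N/mm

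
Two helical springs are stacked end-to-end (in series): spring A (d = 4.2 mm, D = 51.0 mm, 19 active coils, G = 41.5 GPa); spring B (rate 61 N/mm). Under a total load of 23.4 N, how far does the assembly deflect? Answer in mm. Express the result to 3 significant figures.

36.9 mm

k_A = Gd⁴/(8D³N_a) = (41.5×10³)(4.2⁴)/(8·51.0³·19) = 0.64046 N/mm
Series: 1/k_eq = 1/0.64046 + 1/61 = 1.5778; k_eq = 0.6338 N/mm
δ = F/k_eq = 23.4/0.6338 = 36.92 mm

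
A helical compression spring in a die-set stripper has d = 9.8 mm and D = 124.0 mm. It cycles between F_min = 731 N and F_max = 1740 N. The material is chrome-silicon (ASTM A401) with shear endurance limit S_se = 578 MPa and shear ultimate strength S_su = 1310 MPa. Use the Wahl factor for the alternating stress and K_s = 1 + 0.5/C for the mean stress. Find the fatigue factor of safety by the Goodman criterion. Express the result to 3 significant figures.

1.53

C = D/d = 124.0/9.8 = 12.6531; K_W = (4C−1)/(4C−4)+0.615/C = 1.1130; K_s = 1+0.5/C = 1.0395
F_a = (F_max−F_min)/2 = 504.5 N; F_m = (F_max+F_min)/2 = 1235.5 N
τ_a = K_W·8F_aD/(πd³) = 1.1130 × 169.26 = 188.38 MPa
τ_m = K_s·8F_mD/(πd³) = 1.0395 × 414.5 = 430.88 MPa
Goodman: 1/n_f = τ_a/S_se + τ_m/S_su = 188.38/578 + 430.88/1310 = 0.32591 + 0.32892 = 0.65483
n_f = 1/0.65483 = 1.527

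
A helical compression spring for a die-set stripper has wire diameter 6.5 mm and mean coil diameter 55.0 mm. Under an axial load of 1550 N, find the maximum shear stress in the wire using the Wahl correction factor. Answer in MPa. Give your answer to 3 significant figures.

927 MPa

Spring index C = D/d = 55.0/6.5 = 8.4615
K_W = (4C−1)/(4C−4) + 0.615/C = 32.846/29.846 + 0.0727 = 1.1732
τ₀ = 8FD/(πd³) = 8·1550·55.0/(π·6.5³) = 682000/862.76 = 790.49 MPa
τ_max = K·τ₀ = 1.1732 × 790.49 = 927.4 MPa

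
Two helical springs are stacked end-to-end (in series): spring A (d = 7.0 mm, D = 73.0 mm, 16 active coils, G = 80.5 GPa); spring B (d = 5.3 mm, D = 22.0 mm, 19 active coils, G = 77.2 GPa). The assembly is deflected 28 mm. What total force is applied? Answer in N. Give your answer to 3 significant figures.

k_A = Gd⁴/(8D³N_a) = (80.5×10³)(7.0⁴)/(8·73.0³·16) = 3.8816 N/mm
k_B = Gd⁴/(8D³N_a) = (77.2×10³)(5.3⁴)/(8·22.0³·19) = 37.636 N/mm
Series: 1/k_eq = 1/3.8816 + 1/37.636 = 0.2842; k_eq = 3.5187 N/mm
F = k_eq·δ = 3.5187·28 = 98.523 N

98.5 N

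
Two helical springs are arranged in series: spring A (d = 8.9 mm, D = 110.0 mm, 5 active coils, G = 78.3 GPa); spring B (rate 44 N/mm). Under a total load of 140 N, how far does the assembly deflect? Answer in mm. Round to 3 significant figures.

18.4 mm

k_A = Gd⁴/(8D³N_a) = (78.3×10³)(8.9⁴)/(8·110.0³·5) = 9.2275 N/mm
Series: 1/k_eq = 1/9.2275 + 1/44 = 0.1311; k_eq = 7.6278 N/mm
δ = F/k_eq = 140/7.6278 = 18.354 mm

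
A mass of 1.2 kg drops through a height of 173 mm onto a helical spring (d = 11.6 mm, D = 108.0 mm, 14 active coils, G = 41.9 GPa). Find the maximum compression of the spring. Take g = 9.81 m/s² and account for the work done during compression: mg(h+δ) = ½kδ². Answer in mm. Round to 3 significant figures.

k = Gd⁴/(8D³N_a) = (41.9×10³)(11.6⁴)/(8·108.0³·14) = 5.3772 N/mm
W = mg = 1.2 × 9.81 = 11.772 N
½kδ² − Wδ − Wh = 0 → δ = (W + √(W² + 2kWh))/k
δ = (11.772 + √(138.58 + 21902))/5.3772 = (11.772 + 148.46)/5.3772 = 29.798 mm

29.8 mm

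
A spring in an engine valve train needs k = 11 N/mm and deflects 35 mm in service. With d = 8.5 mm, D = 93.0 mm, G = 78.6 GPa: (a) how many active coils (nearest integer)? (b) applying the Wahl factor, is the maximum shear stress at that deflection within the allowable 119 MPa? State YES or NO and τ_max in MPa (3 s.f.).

(a) 6 coils; (b) NO, τ_max = 162 MPa

N_a = Gd⁴/(8D³k) = (78.6×10³)(8.5⁴)/(8·93.0³·11) = 5.797 → N_a = 6
Actual rate k = Gd⁴/(8D³·6) = 10.627 N/mm
Working load F = kδ = 10.627·35 = 371.94 N
C = 93.0/8.5 = 10.9412; K_W = (4C−1)/(4C−4)+0.615/C = 1.1317
τ_max = K_W·8FD/(πd³) = 1.1317·143.43 = 162.31 MPa
τ_max > 119 MPa → exceeds allowable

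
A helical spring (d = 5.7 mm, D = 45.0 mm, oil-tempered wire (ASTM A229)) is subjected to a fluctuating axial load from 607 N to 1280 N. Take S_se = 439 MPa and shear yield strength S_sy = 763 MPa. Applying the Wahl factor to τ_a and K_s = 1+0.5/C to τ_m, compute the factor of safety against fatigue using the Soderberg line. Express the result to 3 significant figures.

C = D/d = 45.0/5.7 = 7.8947; K_W = (4C−1)/(4C−4)+0.615/C = 1.1867; K_s = 1+0.5/C = 1.0633
F_a = (F_max−F_min)/2 = 336.5 N; F_m = (F_max+F_min)/2 = 943.5 N
τ_a = K_W·8F_aD/(πd³) = 1.1867 × 208.22 = 247.08 MPa
τ_m = K_s·8F_mD/(πd³) = 1.0633 × 583.81 = 620.78 MPa
Soderberg: 1/n_f = τ_a/S_se + τ_m/S_sy = 247.08/439 + 620.78/763 = 0.56284 + 0.81361 = 1.3764
n_f = 1/1.3764 = 0.7265

0.727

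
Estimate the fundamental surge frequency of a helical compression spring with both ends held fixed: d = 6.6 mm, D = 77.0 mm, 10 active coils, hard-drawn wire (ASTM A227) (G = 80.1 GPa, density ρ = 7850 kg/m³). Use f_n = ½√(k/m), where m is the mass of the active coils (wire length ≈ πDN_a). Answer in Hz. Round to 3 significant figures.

k = Gd⁴/(8D³N_a) = (80.1×10³)(6.6⁴)/(8·77.0³·10) = 4.1615 N/mm = 4161.5 N/m
Wire length L = πDN_a = π·77.0·10 = 2419 mm
m = ρ·(πd²/4)·L = 7850 × 34.212×10⁻⁶ m² × 2.419 m = 0.64966 kg
f_n = ½√(k/m) = 0.5·√(4161.5/0.64966) = 0.5·√(6405.6) = 40.017 Hz

40.0 Hz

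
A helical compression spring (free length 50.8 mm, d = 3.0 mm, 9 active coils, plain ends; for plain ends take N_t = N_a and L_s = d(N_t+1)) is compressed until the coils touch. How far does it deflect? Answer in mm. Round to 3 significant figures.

N_t = 9; L_s = 3.0·10 = 30 mm
δ_solid = L₀ − L_s = 50.8 − 30 = 20.8 mm

20.8 mm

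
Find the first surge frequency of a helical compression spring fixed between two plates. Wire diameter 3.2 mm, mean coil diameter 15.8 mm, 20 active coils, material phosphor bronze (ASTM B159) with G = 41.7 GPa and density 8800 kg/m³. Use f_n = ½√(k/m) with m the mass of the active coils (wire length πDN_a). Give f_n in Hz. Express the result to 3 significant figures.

157 Hz

k = Gd⁴/(8D³N_a) = (41.7×10³)(3.2⁴)/(8·15.8³·20) = 6.9286 N/mm = 6928.6 N/m
Wire length L = πDN_a = π·15.8·20 = 992.74 mm
m = ρ·(πd²/4)·L = 8800 × 8.0425×10⁻⁶ m² × 0.99274 m = 0.07026 kg
f_n = ½√(k/m) = 0.5·√(6928.6/0.07026) = 0.5·√(98613) = 157.01 Hz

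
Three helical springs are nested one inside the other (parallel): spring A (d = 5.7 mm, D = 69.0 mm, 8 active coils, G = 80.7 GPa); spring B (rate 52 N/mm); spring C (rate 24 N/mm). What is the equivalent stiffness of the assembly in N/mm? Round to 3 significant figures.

k_A = Gd⁴/(8D³N_a) = (80.7×10³)(5.7⁴)/(8·69.0³·8) = 4.0518 N/mm
Parallel: k_eq = 4.0518 + 52 + 24 = 80.052 N/mm

80.1 N/mm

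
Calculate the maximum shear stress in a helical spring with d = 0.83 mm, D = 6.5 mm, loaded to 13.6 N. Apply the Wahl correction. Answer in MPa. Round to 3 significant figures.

Spring index C = D/d = 6.5/0.83 = 7.8313
K_W = (4C−1)/(4C−4) + 0.615/C = 30.325/27.325 + 0.0785 = 1.1883
τ₀ = 8FD/(πd³) = 8·13.6·6.5/(π·0.83³) = 707.2/1.7963 = 393.69 MPa
τ_max = K·τ₀ = 1.1883 × 393.69 = 467.83 MPa

468 MPa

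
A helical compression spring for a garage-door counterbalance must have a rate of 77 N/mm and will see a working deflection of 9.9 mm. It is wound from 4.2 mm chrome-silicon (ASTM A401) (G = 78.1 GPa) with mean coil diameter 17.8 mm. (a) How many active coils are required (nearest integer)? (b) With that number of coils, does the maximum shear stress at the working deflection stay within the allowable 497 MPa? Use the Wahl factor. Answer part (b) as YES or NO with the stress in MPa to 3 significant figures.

N_a = Gd⁴/(8D³k) = (78.1×10³)(4.2⁴)/(8·17.8³·77) = 6.995 → N_a = 7
Actual rate k = Gd⁴/(8D³·7) = 76.949 N/mm
Working load F = kδ = 76.949·9.9 = 761.79 N
C = 17.8/4.2 = 4.2381; K_W = (4C−1)/(4C−4)+0.615/C = 1.3767
τ_max = K_W·8FD/(πd³) = 1.3767·466.07 = 641.65 MPa
τ_max > 497 MPa → exceeds allowable

(a) 7 coils; (b) NO, τ_max = 642 MPa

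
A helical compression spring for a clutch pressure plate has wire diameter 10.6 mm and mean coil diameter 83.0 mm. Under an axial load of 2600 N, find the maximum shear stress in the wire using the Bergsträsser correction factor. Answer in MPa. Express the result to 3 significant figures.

543 MPa

Spring index C = D/d = 83.0/10.6 = 7.8302
K_B = (4C+2)/(4C−3) = 33.321/28.321 = 1.1765
τ₀ = 8FD/(πd³) = 8·2600·83.0/(π·10.6³) = 1.7264e+06/3741.7 = 461.4 MPa
τ_max = K·τ₀ = 1.1765 × 461.4 = 542.86 MPa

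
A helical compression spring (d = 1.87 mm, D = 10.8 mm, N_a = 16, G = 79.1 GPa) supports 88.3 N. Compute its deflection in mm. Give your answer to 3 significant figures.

14.7 mm

k = Gd⁴/(8D³N_a) = (79.1×10³)(1.87⁴)/(8·10.8³·16) = 5.9988 N/mm
δ = F/k = 88.3 / 5.9988 = 14.72 mm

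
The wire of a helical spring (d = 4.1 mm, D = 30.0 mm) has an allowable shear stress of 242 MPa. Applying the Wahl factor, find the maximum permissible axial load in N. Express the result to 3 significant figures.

C = D/d = 30.0/4.1 = 7.3171
K_W = (4C−1)/(4C−4) + 0.615/C = 28.268/25.268 + 0.0840 = 1.2028
τ_max = K·8FD/(πd³) → F_max = τ_allow·πd³/(8DK)
F_max = 242·π·4.1³/(8·30.0·1.2028) = 52398/288.67 = 181.52 N

182 N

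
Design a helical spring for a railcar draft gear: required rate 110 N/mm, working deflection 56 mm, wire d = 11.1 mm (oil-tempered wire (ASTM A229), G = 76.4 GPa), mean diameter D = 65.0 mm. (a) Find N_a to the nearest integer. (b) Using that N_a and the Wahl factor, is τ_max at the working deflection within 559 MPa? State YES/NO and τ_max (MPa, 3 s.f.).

(a) 5 coils; (b) NO, τ_max = 901 MPa

N_a = Gd⁴/(8D³k) = (76.4×10³)(11.1⁴)/(8·65.0³·110) = 4.799 → N_a = 5
Actual rate k = Gd⁴/(8D³·5) = 105.58 N/mm
Working load F = kδ = 105.58·56 = 5912.5 N
C = 65.0/11.1 = 5.8559; K_W = (4C−1)/(4C−4)+0.615/C = 1.2595
τ_max = K_W·8FD/(πd³) = 1.2595·715.58 = 901.25 MPa
τ_max > 559 MPa → exceeds allowable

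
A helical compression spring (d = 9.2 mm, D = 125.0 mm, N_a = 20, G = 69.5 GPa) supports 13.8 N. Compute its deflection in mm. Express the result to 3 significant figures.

k = Gd⁴/(8D³N_a) = (69.5×10³)(9.2⁴)/(8·125.0³·20) = 1.5933 N/mm
δ = F/k = 13.8 / 1.5933 = 8.6615 mm

8.66 mm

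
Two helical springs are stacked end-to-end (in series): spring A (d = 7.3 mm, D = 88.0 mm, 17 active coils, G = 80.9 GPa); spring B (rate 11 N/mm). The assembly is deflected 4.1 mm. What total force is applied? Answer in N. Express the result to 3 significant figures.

k_A = Gd⁴/(8D³N_a) = (80.9×10³)(7.3⁴)/(8·88.0³·17) = 2.4789 N/mm
Series: 1/k_eq = 1/2.4789 + 1/11 = 0.49432; k_eq = 2.023 N/mm
F = k_eq·δ = 2.023·4.1 = 8.2942 N

8.29 N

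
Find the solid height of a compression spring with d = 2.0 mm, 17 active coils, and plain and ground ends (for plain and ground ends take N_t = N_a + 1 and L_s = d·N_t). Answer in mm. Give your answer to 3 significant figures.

plain and ground ends: N_t = N_a + 1 = 17 + 1 = 18
L_s = d·N_t = 2.0 × 18 = 36 mm

36.0 mm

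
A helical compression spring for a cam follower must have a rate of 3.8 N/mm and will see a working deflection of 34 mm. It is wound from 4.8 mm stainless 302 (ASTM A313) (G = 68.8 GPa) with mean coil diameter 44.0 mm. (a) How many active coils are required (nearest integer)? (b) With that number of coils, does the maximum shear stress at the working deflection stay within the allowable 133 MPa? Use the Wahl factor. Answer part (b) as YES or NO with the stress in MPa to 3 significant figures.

N_a = Gd⁴/(8D³k) = (68.8×10³)(4.8⁴)/(8·44.0³·3.8) = 14.1 → N_a = 14
Actual rate k = Gd⁴/(8D³·14) = 3.828 N/mm
Working load F = kδ = 3.828·34 = 130.15 N
C = 44.0/4.8 = 9.1667; K_W = (4C−1)/(4C−4)+0.615/C = 1.1589
τ_max = K_W·8FD/(πd³) = 1.1589·131.86 = 152.82 MPa
τ_max > 133 MPa → exceeds allowable

(a) 14 coils; (b) NO, τ_max = 153 MPa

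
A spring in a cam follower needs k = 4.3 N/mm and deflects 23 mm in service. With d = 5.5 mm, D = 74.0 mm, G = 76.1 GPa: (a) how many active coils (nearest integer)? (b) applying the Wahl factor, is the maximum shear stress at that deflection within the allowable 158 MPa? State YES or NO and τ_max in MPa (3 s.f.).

(a) 5 coils; (b) YES, τ_max = 124 MPa

N_a = Gd⁴/(8D³k) = (76.1×10³)(5.5⁴)/(8·74.0³·4.3) = 4.996 → N_a = 5
Actual rate k = Gd⁴/(8D³·5) = 4.2962 N/mm
Working load F = kδ = 4.2962·23 = 98.812 N
C = 74.0/5.5 = 13.4545; K_W = (4C−1)/(4C−4)+0.615/C = 1.1059
τ_max = K_W·8FD/(πd³) = 1.1059·111.92 = 123.77 MPa
τ_max ≤ 158 MPa → acceptable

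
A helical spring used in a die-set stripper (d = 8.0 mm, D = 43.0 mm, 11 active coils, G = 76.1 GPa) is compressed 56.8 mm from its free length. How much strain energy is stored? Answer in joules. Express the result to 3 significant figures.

k = Gd⁴/(8D³N_a) = (76.1×10³)(8.0⁴)/(8·43.0³·11) = 44.551 N/mm
U = ½kδ² = 0.5 × 44.551 × 56.8² = 71866 N·mm = 71.866 J

71.9 J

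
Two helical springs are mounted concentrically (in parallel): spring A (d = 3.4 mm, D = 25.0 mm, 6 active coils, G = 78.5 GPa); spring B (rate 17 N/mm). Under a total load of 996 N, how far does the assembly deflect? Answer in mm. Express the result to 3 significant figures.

32.1 mm

k_A = Gd⁴/(8D³N_a) = (78.5×10³)(3.4⁴)/(8·25.0³·6) = 13.987 N/mm
Parallel: k_eq = 13.987 + 17 = 30.987 N/mm
δ = F/k_eq = 996/30.987 = 32.143 mm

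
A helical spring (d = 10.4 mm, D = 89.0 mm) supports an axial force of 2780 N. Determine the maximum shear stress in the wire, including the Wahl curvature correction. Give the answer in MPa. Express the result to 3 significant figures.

Spring index C = D/d = 89.0/10.4 = 8.5577
K_W = (4C−1)/(4C−4) + 0.615/C = 33.231/30.231 + 0.0719 = 1.1711
τ₀ = 8FD/(πd³) = 8·2780·89.0/(π·10.4³) = 1.97936e+06/3533.9 = 560.11 MPa
τ_max = K·τ₀ = 1.1711 × 560.11 = 655.95 MPa

656 MPa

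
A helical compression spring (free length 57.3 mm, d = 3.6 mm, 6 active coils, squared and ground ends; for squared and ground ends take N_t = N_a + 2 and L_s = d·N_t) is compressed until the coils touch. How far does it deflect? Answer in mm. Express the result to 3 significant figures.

N_t = 8; L_s = 3.6·8 = 28.8 mm
δ_solid = L₀ − L_s = 57.3 − 28.8 = 28.5 mm

28.5 mm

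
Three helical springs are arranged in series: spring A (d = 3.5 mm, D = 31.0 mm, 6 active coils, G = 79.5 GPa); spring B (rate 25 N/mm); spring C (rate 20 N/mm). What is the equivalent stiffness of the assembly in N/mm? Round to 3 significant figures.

k_A = Gd⁴/(8D³N_a) = (79.5×10³)(3.5⁴)/(8·31.0³·6) = 8.3428 N/mm
Series: 1/k_eq = 1/8.3428 + 1/25 + 1/20 = 0.20986; k_eq = 4.765 N/mm

4.77 N/mm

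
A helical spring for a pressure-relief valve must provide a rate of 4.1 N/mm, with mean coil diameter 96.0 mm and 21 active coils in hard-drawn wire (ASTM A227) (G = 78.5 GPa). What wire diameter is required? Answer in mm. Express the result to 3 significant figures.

9.39 mm

d = (8D³N_a·k / G)^(1/4) = (8·96.0³·21·4.1 / (78.5×10³))^0.25
  = (7763.1)^0.25 = 9.3866 mm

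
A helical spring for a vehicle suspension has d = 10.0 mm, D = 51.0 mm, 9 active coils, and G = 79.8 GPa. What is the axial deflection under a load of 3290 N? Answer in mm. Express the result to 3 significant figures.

39.4 mm

k = Gd⁴/(8D³N_a) = (79.8×10³)(10.0⁴)/(8·51.0³·9) = 83.553 N/mm
δ = F/k = 3290 / 83.553 = 39.376 mm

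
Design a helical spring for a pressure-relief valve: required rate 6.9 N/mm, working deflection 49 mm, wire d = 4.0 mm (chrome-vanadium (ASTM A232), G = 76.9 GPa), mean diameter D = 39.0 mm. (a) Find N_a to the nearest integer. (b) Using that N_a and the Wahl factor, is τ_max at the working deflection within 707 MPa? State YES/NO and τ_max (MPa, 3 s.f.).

N_a = Gd⁴/(8D³k) = (76.9×10³)(4.0⁴)/(8·39.0³·6.9) = 6.012 → N_a = 6
Actual rate k = Gd⁴/(8D³·6) = 6.914 N/mm
Working load F = kδ = 6.914·49 = 338.79 N
C = 39.0/4.0 = 9.7500; K_W = (4C−1)/(4C−4)+0.615/C = 1.1488
τ_max = K_W·8FD/(πd³) = 1.1488·525.72 = 603.94 MPa
τ_max ≤ 707 MPa → acceptable

(a) 6 coils; (b) YES, τ_max = 604 MPa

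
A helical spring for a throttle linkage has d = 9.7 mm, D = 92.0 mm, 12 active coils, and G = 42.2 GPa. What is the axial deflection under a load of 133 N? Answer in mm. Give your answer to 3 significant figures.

k = Gd⁴/(8D³N_a) = (42.2×10³)(9.7⁴)/(8·92.0³·12) = 4.9976 N/mm
δ = F/k = 133 / 4.9976 = 26.613 mm

26.6 mm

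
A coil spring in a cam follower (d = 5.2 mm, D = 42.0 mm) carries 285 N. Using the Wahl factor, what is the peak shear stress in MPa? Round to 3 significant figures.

256 MPa

Spring index C = D/d = 42.0/5.2 = 8.0769
K_W = (4C−1)/(4C−4) + 0.615/C = 31.308/28.308 + 0.0761 = 1.1821
τ₀ = 8FD/(πd³) = 8·285·42.0/(π·5.2³) = 95760/441.73 = 216.78 MPa
τ_max = K·τ₀ = 1.1821 × 216.78 = 256.26 MPa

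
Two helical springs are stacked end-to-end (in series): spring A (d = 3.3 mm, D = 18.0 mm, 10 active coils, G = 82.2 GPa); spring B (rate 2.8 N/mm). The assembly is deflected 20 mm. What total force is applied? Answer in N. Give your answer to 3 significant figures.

k_A = Gd⁴/(8D³N_a) = (82.2×10³)(3.3⁴)/(8·18.0³·10) = 20.894 N/mm
Series: 1/k_eq = 1/20.894 + 1/2.8 = 0.405; k_eq = 2.4691 N/mm
F = k_eq·δ = 2.4691·20 = 49.382 N

49.4 N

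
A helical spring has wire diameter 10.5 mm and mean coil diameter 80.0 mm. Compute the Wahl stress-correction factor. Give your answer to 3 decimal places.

1.194

C = D/d = 80.0/10.5 = 7.6190
K_W = (4C−1)/(4C−4) + 0.615/C = 29.476/26.476 + 0.0807 = 1.1940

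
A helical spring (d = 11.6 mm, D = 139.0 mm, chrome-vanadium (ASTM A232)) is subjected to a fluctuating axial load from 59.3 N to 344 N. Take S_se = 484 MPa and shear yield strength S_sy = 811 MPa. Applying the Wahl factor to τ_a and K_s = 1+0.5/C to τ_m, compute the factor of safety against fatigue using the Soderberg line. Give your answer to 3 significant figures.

C = D/d = 139.0/11.6 = 11.9828; K_W = (4C−1)/(4C−4)+0.615/C = 1.1196; K_s = 1+0.5/C = 1.0417
F_a = (F_max−F_min)/2 = 142.35 N; F_m = (F_max+F_min)/2 = 201.65 N
τ_a = K_W·8F_aD/(πd³) = 1.1196 × 32.28 = 36.142 MPa
τ_m = K_s·8F_mD/(πd³) = 1.0417 × 45.728 = 47.636 MPa
Soderberg: 1/n_f = τ_a/S_se + τ_m/S_sy = 36.142/484 + 47.636/811 = 0.07467 + 0.05874 = 0.13341
n_f = 1/0.13341 = 7.496

7.50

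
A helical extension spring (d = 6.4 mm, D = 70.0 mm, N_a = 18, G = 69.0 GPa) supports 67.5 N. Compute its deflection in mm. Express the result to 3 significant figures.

k = Gd⁴/(8D³N_a) = (69.0×10³)(6.4⁴)/(8·70.0³·18) = 2.3438 N/mm
δ = F/k = 67.5 / 2.3438 = 28.8 mm

28.8 mm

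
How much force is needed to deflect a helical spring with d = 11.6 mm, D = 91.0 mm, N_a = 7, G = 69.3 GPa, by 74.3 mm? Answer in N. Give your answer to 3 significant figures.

2210 N

k = Gd⁴/(8D³N_a) = (69.3×10³)(11.6⁴)/(8·91.0³·7) = 29.734 N/mm
F = k·δ = 29.734 × 74.3 = 2209.2 N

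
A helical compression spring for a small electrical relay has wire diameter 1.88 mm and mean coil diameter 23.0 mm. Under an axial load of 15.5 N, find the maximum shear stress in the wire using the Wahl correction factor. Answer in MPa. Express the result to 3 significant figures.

153 MPa

Spring index C = D/d = 23.0/1.88 = 12.2340
K_W = (4C−1)/(4C−4) + 0.615/C = 47.936/44.936 + 0.0503 = 1.1170
τ₀ = 8FD/(πd³) = 8·15.5·23.0/(π·1.88³) = 2852/20.875 = 136.62 MPa
τ_max = K·τ₀ = 1.1170 × 136.62 = 152.61 MPa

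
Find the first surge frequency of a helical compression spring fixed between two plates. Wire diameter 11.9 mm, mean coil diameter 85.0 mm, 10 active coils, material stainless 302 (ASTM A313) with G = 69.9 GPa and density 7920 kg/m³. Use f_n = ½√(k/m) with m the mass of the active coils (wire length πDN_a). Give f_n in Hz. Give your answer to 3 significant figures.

k = Gd⁴/(8D³N_a) = (69.9×10³)(11.9⁴)/(8·85.0³·10) = 28.531 N/mm = 28531 N/m
Wire length L = πDN_a = π·85.0·10 = 2670.4 mm
m = ρ·(πd²/4)·L = 7920 × 111.22×10⁻⁶ m² × 2.6704 m = 2.3522 kg
f_n = ½√(k/m) = 0.5·√(28531/2.3522) = 0.5·√(12129) = 55.067 Hz

55.1 Hz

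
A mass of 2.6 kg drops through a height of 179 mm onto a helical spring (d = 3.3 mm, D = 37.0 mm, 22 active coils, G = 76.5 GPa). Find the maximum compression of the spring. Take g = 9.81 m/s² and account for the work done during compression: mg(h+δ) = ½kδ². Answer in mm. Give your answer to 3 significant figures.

123 mm

k = Gd⁴/(8D³N_a) = (76.5×10³)(3.3⁴)/(8·37.0³·22) = 1.0177 N/mm
W = mg = 2.6 × 9.81 = 25.506 N
½kδ² − Wδ − Wh = 0 → δ = (W + √(W² + 2kWh))/k
δ = (25.506 + √(650.56 + 9292.33))/1.0177 = (25.506 + 99.714)/1.0177 = 123.05 mm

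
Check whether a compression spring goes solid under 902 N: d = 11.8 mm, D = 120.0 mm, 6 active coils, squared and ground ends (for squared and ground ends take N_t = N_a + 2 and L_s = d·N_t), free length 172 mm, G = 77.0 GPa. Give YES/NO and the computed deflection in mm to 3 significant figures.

NO, δ = 50.1 mm

k = Gd⁴/(8D³N_a) = (77.0×10³)(11.8⁴)/(8·120.0³·6) = 17.998 N/mm
N_t = 8; L_s = 11.8·8 = 94.4 mm; δ_solid = L₀ − L_s = 172 − 94.4 = 77.6 mm
δ = F/k = 902/17.998 = 50.116 mm
δ < δ_solid → spring does not go solid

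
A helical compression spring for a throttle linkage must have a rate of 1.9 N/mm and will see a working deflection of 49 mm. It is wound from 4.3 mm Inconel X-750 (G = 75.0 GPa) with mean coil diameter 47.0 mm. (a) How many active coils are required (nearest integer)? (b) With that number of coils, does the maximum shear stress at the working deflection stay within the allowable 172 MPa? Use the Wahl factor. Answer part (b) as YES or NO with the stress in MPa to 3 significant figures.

N_a = Gd⁴/(8D³k) = (75.0×10³)(4.3⁴)/(8·47.0³·1.9) = 16.25 → N_a = 16
Actual rate k = Gd⁴/(8D³·16) = 1.9294 N/mm
Working load F = kδ = 1.9294·49 = 94.543 N
C = 47.0/4.3 = 10.9302; K_W = (4C−1)/(4C−4)+0.615/C = 1.1318
τ_max = K_W·8FD/(πd³) = 1.1318·142.32 = 161.07 MPa
τ_max ≤ 172 MPa → acceptable

(a) 16 coils; (b) YES, τ_max = 161 MPa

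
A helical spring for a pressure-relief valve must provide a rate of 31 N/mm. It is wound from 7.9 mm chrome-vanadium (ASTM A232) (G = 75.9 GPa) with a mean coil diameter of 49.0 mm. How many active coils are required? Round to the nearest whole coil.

10

N_a = Gd⁴/(8D³k) = (75.9×10³ × 7.9⁴)/(8 × 49.0³ × 31)
    = 2.95631e+08 / 2.9177e+07 = 10.13 → 10 coils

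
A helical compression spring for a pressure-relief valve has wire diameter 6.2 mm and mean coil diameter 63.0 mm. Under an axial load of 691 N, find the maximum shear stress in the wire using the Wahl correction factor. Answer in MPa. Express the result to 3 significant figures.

531 MPa

Spring index C = D/d = 63.0/6.2 = 10.1613
K_W = (4C−1)/(4C−4) + 0.615/C = 39.645/36.645 + 0.0605 = 1.1424
τ₀ = 8FD/(πd³) = 8·691·63.0/(π·6.2³) = 348264/748.73 = 465.14 MPa
τ_max = K·τ₀ = 1.1424 × 465.14 = 531.37 MPa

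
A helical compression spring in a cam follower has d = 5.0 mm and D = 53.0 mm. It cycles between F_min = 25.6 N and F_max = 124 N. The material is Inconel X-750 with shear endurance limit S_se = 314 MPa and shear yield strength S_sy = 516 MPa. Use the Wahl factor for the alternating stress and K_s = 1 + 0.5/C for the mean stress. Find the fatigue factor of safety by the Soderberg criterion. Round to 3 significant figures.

C = D/d = 53.0/5.0 = 10.6000; K_W = (4C−1)/(4C−4)+0.615/C = 1.1361; K_s = 1+0.5/C = 1.0472
F_a = (F_max−F_min)/2 = 49.2 N; F_m = (F_max+F_min)/2 = 74.8 N
τ_a = K_W·8F_aD/(πd³) = 1.1361 × 53.122 = 60.354 MPa
τ_m = K_s·8F_mD/(πd³) = 1.0472 × 80.762 = 84.572 MPa
Soderberg: 1/n_f = τ_a/S_se + τ_m/S_sy = 60.354/314 + 84.572/516 = 0.19221 + 0.16390 = 0.35611
n_f = 1/0.35611 = 2.808

2.81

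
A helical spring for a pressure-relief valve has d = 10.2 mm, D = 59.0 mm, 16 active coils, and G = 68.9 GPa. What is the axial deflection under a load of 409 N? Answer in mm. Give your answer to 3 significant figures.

14.4 mm

k = Gd⁴/(8D³N_a) = (68.9×10³)(10.2⁴)/(8·59.0³·16) = 28.37 N/mm
δ = F/k = 409 / 28.37 = 14.417 mm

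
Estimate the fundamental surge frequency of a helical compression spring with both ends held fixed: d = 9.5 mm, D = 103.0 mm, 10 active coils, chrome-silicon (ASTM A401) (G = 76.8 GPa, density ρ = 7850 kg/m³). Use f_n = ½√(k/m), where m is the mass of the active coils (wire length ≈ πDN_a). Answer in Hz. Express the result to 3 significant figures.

31.5 Hz

k = Gd⁴/(8D³N_a) = (76.8×10³)(9.5⁴)/(8·103.0³·10) = 7.1557 N/mm = 7155.7 N/m
Wire length L = πDN_a = π·103.0·10 = 3235.8 mm
m = ρ·(πd²/4)·L = 7850 × 70.882×10⁻⁶ m² × 3.2358 m = 1.8005 kg
f_n = ½√(k/m) = 0.5·√(7155.7/1.8005) = 0.5·√(3974.3) = 31.521 Hz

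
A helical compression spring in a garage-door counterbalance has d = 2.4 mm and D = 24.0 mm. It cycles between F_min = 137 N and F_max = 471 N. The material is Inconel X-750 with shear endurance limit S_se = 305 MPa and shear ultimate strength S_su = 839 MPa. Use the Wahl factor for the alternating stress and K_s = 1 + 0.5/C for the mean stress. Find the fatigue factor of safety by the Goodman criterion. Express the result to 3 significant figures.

0.225

C = D/d = 24.0/2.4 = 10.0000; K_W = (4C−1)/(4C−4)+0.615/C = 1.1448; K_s = 1+0.5/C = 1.0500
F_a = (F_max−F_min)/2 = 167 N; F_m = (F_max+F_min)/2 = 304 N
τ_a = K_W·8F_aD/(πd³) = 1.1448 × 738.3 = 845.23 MPa
τ_m = K_s·8F_mD/(πd³) = 1.0500 × 1344 = 1411.2 MPa
Goodman: 1/n_f = τ_a/S_se + τ_m/S_su = 845.23/305 + 1411.2/839 = 2.77126 + 1.68197 = 4.4532
n_f = 1/4.4532 = 0.2246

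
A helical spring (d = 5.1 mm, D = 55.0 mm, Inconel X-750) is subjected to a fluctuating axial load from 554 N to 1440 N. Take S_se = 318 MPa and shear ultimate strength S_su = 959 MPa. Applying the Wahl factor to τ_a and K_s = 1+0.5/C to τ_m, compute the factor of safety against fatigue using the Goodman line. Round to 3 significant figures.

C = D/d = 55.0/5.1 = 10.7843; K_W = (4C−1)/(4C−4)+0.615/C = 1.1337; K_s = 1+0.5/C = 1.0464
F_a = (F_max−F_min)/2 = 443 N; F_m = (F_max+F_min)/2 = 997 N
τ_a = K_W·8F_aD/(πd³) = 1.1337 × 467.73 = 530.26 MPa
τ_m = K_s·8F_mD/(πd³) = 1.0464 × 1052.7 = 1101.5 MPa
Goodman: 1/n_f = τ_a/S_se + τ_m/S_su = 530.26/318 + 1101.5/959 = 1.66748 + 1.14855 = 2.816
n_f = 1/2.816 = 0.3551

0.355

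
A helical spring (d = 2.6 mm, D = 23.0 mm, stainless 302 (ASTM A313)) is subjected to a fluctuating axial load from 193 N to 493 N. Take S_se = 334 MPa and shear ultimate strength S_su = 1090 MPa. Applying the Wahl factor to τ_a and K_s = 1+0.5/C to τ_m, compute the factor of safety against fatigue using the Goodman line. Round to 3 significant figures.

C = D/d = 23.0/2.6 = 8.8462; K_W = (4C−1)/(4C−4)+0.615/C = 1.1651; K_s = 1+0.5/C = 1.0565
F_a = (F_max−F_min)/2 = 150 N; F_m = (F_max+F_min)/2 = 343 N
τ_a = K_W·8F_aD/(πd³) = 1.1651 × 499.85 = 582.38 MPa
τ_m = K_s·8F_mD/(πd³) = 1.0565 × 1143 = 1207.6 MPa
Goodman: 1/n_f = τ_a/S_se + τ_m/S_su = 582.38/334 + 1207.6/1090 = 1.74365 + 1.10788 = 2.8515
n_f = 1/2.8515 = 0.3507

0.351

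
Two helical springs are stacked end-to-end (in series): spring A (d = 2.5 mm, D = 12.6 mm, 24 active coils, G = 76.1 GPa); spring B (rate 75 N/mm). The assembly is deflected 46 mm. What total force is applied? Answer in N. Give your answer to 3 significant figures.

323 N

k_A = Gd⁴/(8D³N_a) = (76.1×10³)(2.5⁴)/(8·12.6³·24) = 7.7398 N/mm
Series: 1/k_eq = 1/7.7398 + 1/75 = 0.14254; k_eq = 7.0158 N/mm
F = k_eq·δ = 7.0158·46 = 322.73 N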